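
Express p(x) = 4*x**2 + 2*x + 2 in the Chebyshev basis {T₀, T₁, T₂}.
(4)T₀ + (2)T₁ + (2)T₂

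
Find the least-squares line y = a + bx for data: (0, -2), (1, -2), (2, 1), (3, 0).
a = -21/10, b = 9/10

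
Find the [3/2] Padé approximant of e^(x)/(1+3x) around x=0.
(661*x**3/15090 + 2553*x**2/10060 + 1896*x/2515 + 1)/(-7429*x**2/10060 + 6926*x/2515 + 1)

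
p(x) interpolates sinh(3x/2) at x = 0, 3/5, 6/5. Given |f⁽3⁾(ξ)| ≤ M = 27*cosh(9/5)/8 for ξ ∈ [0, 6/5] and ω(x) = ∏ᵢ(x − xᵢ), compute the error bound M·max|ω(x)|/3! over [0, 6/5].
27*sqrt(3)*cosh(9/5)/1000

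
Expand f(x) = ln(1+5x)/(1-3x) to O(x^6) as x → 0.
5*x + 5*x**2/2 + 295*x**3/6 - 35*x**4/4 + 2395*x**5/4 + O(x**6)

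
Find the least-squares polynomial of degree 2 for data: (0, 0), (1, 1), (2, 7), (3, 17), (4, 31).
-4/35 + (-27/35)x + (15/7)x²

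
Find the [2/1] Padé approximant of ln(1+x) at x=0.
x*(x + 6)/(6*(2*x/3 + 1))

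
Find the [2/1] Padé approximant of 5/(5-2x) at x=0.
1/(1 - 2*x/5)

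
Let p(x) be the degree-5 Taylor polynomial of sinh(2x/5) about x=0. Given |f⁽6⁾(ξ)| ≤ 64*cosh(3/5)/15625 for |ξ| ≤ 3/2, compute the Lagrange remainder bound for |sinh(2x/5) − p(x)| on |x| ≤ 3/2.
81*cosh(3/5)/1250000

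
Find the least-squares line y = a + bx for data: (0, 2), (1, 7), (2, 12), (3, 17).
a = 2, b = 5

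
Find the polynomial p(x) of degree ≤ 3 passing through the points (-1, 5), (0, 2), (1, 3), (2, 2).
-x**3 + 2*x**2 + 2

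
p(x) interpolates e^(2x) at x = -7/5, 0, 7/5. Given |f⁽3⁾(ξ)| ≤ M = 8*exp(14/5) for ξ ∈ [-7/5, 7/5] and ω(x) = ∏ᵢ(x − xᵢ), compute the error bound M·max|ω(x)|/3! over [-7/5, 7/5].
2744*sqrt(3)*exp(14/5)/3375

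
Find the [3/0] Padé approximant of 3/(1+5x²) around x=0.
3 - 15*x**2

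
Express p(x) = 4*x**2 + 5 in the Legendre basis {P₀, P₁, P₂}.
(19/3)P₀ + (8/3)P₂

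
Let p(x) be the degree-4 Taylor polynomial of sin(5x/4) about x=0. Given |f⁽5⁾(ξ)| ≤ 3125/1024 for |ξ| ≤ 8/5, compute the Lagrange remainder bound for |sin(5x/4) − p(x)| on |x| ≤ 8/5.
4/15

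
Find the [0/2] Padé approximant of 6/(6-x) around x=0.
1/(1 - x/6)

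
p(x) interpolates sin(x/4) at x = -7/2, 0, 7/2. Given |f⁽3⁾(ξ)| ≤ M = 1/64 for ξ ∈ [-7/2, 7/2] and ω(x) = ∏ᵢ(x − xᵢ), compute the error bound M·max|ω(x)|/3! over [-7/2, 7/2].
343*sqrt(3)/13824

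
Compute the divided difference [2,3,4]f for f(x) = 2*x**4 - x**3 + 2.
101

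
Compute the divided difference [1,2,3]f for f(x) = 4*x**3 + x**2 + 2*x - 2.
25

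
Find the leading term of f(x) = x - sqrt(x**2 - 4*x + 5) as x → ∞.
2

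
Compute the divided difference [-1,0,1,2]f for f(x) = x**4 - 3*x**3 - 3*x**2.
-1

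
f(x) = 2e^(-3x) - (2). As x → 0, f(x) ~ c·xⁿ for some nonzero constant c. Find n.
1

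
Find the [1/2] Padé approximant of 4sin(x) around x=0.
4*x/(x**2/6 + 1)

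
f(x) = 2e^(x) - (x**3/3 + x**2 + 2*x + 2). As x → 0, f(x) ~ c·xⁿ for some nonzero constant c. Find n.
4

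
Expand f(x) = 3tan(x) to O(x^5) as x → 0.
3*x + x**3 + O(x**5)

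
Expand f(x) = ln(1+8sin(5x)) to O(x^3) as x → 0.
40*x - 800*x**2 + O(x**3)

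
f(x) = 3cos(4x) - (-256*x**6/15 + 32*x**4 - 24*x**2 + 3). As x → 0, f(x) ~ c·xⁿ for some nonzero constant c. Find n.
8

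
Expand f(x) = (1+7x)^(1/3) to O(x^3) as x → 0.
1 + 7*x/3 - 49*x**2/9 + O(x**3)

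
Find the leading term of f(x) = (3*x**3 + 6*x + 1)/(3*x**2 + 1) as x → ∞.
x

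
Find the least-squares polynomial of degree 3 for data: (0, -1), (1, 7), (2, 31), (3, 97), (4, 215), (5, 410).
-53/63 + (209/54)x + (37/252)x² + (335/108)x³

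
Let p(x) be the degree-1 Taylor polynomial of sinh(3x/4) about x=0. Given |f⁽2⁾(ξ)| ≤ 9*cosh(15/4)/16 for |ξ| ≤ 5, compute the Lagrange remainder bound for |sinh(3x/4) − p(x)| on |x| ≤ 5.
225*cosh(15/4)/32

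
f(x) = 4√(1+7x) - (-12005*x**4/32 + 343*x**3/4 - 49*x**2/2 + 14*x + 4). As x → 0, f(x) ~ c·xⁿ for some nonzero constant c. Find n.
5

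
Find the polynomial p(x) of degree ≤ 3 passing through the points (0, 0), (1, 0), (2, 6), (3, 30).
2*x**3 - 3*x**2 + x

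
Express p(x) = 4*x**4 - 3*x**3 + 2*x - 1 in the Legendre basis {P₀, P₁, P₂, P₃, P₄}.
(-1/5)P₀ + (1/5)P₁ + (16/7)P₂ + (-6/5)P₃ + (32/35)P₄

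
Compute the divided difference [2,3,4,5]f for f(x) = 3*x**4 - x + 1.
42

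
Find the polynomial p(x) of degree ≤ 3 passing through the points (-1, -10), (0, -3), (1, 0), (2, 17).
3*x**3 - 2*x**2 + 2*x - 3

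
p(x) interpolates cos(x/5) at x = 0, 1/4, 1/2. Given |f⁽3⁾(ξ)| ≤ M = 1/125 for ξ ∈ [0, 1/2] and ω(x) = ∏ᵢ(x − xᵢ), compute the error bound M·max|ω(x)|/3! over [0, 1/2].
sqrt(3)/216000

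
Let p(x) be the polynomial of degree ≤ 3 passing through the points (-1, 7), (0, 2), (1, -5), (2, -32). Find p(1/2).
-1/8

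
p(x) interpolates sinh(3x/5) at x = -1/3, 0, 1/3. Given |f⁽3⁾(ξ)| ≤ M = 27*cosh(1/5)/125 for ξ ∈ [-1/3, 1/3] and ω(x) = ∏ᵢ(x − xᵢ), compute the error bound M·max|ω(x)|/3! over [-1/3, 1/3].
sqrt(3)*cosh(1/5)/3375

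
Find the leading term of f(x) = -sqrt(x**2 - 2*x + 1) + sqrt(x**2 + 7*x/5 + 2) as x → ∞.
17/10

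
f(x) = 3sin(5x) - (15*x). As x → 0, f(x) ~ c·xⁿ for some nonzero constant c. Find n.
3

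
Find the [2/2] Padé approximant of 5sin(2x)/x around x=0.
(10 - 14*x**2/3)/(x**2/5 + 1)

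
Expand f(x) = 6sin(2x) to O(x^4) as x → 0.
12*x - 8*x**3 + O(x**4)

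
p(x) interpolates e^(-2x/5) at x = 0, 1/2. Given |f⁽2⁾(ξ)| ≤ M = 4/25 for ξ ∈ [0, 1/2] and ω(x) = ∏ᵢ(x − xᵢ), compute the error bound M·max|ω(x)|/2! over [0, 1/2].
1/200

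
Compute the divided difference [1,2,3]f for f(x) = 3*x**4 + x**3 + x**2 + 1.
82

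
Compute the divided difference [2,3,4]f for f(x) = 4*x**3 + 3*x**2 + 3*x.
39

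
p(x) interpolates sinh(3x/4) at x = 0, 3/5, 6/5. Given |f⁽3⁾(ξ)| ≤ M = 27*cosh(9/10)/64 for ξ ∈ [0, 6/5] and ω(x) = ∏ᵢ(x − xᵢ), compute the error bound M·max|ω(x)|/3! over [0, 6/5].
27*sqrt(3)*cosh(9/10)/8000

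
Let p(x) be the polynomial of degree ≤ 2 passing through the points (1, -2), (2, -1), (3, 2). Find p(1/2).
-7/4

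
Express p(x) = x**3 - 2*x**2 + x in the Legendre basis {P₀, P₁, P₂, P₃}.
(-2/3)P₀ + (8/5)P₁ + (-4/3)P₂ + (2/5)P₃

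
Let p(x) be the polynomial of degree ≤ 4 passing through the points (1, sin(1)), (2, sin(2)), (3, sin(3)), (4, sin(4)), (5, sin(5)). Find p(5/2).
-5*sin(1)/128 + 3*sin(5)/128 + 45*sin(3)/64 - 5*sin(4)/32 + 15*sin(2)/32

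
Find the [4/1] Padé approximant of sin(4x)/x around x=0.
128*x**4/15 - 32*x**2/3 + 4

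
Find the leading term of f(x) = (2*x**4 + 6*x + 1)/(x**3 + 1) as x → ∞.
2*x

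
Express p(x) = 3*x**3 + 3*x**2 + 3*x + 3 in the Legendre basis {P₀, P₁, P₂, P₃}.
(4)P₀ + (24/5)P₁ + (2)P₂ + (6/5)P₃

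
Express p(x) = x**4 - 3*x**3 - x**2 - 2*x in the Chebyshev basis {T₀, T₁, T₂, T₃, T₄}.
(-1/8)T₀ + (-17/4)T₁ + (-3/4)T₃ + (1/8)T₄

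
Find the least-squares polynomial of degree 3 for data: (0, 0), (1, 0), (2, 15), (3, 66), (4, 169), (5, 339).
29/126 + (-419/108)x + (19/252)x² + (77/27)x³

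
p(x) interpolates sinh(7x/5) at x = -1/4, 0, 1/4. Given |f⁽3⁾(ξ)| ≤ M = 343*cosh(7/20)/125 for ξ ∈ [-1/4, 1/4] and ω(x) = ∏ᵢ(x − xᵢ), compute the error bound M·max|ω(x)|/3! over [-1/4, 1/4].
343*sqrt(3)*cosh(7/20)/216000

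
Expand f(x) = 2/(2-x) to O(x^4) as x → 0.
1 + x/2 + x**2/4 + x**3/8 + O(x**4)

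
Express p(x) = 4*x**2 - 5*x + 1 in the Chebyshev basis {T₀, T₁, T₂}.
(3)T₀ + (-5)T₁ + (2)T₂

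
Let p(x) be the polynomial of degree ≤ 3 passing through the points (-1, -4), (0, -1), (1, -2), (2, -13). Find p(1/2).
-5/8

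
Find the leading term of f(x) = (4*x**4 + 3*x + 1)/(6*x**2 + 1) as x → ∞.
2*x**2/3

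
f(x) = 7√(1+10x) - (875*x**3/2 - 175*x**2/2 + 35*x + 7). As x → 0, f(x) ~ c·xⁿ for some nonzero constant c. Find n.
4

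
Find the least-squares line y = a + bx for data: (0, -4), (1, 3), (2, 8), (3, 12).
a = -16/5, b = 53/10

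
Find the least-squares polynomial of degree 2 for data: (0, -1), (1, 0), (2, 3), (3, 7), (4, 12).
-39/35 + (51/70)x + (9/14)x²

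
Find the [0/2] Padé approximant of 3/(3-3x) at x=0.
1/(1 - x)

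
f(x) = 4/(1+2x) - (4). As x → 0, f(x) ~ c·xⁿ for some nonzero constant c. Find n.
1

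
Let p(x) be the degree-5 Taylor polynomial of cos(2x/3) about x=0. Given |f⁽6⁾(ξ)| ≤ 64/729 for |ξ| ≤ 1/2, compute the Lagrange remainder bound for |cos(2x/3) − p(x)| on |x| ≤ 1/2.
1/524880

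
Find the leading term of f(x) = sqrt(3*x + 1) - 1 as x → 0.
3*x/2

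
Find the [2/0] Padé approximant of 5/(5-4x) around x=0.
16*x**2/25 + 4*x/5 + 1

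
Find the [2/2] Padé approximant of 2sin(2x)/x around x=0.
(4 - 28*x**2/15)/(x**2/5 + 1)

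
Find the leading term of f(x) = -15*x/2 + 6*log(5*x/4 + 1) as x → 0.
-75*x**2/16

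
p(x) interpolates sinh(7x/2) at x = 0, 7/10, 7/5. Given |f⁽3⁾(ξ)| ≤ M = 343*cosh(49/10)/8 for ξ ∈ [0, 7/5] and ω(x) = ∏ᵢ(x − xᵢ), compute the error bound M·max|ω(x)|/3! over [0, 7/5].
117649*sqrt(3)*cosh(49/10)/216000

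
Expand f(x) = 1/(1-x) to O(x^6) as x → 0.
1 + x + x**2 + x**3 + x**4 + x**5 + O(x**6)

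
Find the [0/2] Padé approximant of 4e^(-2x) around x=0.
4/(2*x**2 + 2*x + 1)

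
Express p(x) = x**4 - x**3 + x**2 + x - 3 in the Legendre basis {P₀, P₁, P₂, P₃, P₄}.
(-37/15)P₀ + (2/5)P₁ + (26/21)P₂ + (-2/5)P₃ + (8/35)P₄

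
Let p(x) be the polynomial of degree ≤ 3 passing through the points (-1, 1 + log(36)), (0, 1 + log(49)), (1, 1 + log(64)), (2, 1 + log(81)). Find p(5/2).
1 + log(321489*2**(1/4)*3**(1/8)*7**(5/8)/16384)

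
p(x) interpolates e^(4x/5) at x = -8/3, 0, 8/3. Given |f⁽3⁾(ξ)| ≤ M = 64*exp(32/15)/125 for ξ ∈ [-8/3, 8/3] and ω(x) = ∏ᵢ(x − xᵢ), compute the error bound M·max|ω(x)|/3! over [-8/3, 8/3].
32768*sqrt(3)*exp(32/15)/91125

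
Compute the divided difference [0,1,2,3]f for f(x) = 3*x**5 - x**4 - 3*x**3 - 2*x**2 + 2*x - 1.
66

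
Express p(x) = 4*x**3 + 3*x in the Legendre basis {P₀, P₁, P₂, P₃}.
(27/5)P₁ + (8/5)P₃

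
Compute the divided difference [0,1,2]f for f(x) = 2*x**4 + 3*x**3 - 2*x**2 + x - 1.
21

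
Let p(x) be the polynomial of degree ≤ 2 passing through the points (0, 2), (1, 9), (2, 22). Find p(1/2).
19/4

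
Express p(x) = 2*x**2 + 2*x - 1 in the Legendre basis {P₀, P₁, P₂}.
(-1/3)P₀ + (2)P₁ + (4/3)P₂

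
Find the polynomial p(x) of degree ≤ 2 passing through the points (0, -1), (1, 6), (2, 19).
3*x**2 + 4*x - 1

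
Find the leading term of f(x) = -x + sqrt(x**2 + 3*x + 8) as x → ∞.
3/2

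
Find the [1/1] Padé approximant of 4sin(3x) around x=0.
12*x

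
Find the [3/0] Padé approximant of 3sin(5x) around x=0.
-125*x**3/2 + 15*x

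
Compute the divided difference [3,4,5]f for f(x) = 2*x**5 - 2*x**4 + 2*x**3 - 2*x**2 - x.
1148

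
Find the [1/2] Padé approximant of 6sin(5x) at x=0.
30*x/(25*x**2/6 + 1)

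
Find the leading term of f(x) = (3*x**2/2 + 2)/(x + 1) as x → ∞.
3*x/2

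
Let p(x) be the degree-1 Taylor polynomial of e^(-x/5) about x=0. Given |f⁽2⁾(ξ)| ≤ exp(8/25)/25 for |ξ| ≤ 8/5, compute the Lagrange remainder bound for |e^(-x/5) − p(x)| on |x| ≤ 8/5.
32*exp(8/25)/625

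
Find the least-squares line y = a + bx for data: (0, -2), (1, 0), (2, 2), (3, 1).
a = -7/5, b = 11/10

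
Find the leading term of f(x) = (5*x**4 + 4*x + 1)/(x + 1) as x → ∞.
5*x**3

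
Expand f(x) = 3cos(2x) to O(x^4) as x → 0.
3 - 6*x**2 + O(x**4)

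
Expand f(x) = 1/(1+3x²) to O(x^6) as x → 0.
1 - 3*x**2 + 9*x**4 + O(x**6)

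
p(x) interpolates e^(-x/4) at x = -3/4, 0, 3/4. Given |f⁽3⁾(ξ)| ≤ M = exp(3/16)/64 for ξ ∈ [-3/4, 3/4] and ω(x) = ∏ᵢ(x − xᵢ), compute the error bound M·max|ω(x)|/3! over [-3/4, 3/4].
sqrt(3)*exp(3/16)/4096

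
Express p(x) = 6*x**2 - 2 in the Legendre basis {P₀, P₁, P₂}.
(4)P₂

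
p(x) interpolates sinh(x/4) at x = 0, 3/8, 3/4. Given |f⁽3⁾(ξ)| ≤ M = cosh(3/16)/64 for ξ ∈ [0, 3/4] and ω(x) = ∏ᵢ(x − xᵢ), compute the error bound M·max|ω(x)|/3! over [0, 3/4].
sqrt(3)*cosh(3/16)/32768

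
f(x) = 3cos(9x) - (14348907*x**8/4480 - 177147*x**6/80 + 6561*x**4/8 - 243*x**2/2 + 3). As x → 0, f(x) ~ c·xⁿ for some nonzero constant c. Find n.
10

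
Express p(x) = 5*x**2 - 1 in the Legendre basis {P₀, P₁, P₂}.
(2/3)P₀ + (10/3)P₂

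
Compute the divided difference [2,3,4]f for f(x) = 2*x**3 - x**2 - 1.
17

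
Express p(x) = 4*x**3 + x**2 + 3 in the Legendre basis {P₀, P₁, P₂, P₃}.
(10/3)P₀ + (12/5)P₁ + (2/3)P₂ + (8/5)P₃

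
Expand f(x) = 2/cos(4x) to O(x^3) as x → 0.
2 + 16*x**2 + O(x**3)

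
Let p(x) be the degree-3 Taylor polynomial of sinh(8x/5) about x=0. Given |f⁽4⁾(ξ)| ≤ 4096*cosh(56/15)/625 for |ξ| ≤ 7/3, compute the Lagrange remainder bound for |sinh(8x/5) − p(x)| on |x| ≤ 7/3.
1229312*cosh(56/15)/151875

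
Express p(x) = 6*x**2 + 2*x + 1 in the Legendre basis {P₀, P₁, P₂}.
(3)P₀ + (2)P₁ + (4)P₂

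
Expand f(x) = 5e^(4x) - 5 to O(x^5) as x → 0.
20*x + 40*x**2 + 160*x**3/3 + 160*x**4/3 + O(x**5)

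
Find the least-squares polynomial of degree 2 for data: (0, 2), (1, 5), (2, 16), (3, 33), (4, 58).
68/35 + (-2/7)x + (25/7)x²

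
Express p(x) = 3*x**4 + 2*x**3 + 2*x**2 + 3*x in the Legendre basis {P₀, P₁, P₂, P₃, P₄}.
(19/15)P₀ + (21/5)P₁ + (64/21)P₂ + (4/5)P₃ + (24/35)P₄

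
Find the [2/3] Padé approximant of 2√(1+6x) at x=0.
(63*x**2/2 + 84*x/5 + 2)/(-27*x**3/20 + 81*x**2/20 + 27*x/5 + 1)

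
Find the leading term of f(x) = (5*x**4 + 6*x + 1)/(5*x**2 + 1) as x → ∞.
x**2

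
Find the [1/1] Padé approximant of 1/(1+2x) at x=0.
1/(2*x + 1)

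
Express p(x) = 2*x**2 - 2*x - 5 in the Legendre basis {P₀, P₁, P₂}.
(-13/3)P₀ + (-2)P₁ + (4/3)P₂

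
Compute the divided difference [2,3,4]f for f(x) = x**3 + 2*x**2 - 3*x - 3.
11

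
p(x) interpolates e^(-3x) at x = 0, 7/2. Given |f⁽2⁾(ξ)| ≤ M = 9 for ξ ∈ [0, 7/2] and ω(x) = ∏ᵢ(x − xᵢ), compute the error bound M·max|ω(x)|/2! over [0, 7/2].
441/32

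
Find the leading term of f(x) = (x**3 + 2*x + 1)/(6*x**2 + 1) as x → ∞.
x/6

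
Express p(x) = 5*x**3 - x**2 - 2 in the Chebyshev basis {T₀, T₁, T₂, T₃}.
(-5/2)T₀ + (15/4)T₁ + (-1/2)T₂ + (5/4)T₃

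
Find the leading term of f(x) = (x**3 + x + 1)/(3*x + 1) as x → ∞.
x**2/3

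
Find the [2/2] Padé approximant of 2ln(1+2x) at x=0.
4*x*(x + 1)/(2*x**2/3 + 2*x + 1)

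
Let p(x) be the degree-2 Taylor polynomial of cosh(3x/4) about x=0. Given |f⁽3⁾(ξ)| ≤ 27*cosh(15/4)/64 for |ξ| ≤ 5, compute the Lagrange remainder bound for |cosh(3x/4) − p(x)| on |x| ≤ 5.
1125*cosh(15/4)/128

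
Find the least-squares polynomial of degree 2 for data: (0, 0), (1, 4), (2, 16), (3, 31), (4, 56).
1/35 + (73/70)x + (45/14)x²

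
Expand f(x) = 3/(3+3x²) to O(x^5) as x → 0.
1 - x**2 + x**4 + O(x**5)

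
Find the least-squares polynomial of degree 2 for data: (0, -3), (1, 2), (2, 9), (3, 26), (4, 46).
-94/35 + (27/35)x + (20/7)x²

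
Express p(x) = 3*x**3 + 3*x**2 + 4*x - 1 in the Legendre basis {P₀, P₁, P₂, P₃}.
(29/5)P₁ + (2)P₂ + (6/5)P₃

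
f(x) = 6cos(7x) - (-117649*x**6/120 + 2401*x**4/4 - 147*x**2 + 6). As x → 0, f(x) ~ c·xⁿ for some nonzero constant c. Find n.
8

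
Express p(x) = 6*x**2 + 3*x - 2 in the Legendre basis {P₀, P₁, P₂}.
(3)P₁ + (4)P₂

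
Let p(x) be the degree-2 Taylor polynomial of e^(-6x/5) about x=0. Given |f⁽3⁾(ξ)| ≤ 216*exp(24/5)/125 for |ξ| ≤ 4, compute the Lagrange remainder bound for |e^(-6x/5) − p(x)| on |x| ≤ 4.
2304*exp(24/5)/125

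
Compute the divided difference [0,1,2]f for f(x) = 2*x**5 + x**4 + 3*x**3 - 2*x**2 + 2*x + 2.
44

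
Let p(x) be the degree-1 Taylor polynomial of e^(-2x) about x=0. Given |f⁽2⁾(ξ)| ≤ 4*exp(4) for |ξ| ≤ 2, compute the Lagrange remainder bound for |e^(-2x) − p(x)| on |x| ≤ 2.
8*exp(4)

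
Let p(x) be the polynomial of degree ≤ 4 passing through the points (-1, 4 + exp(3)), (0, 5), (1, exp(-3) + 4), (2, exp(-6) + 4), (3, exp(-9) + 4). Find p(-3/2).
(-180*exp(3) + 35 + 378*exp(6) + (92 + 315*exp(3))*exp(9))*exp(-9)/128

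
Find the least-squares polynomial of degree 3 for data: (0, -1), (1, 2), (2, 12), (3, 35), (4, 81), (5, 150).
-53/63 + (239/378)x + (52/63)x² + (55/54)x³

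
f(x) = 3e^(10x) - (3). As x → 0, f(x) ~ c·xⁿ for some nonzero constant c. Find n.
1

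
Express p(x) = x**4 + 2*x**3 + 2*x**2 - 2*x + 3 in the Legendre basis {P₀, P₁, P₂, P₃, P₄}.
(58/15)P₀ + (-4/5)P₁ + (40/21)P₂ + (4/5)P₃ + (8/35)P₄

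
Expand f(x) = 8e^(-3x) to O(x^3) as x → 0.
8 - 24*x + 36*x**2 + O(x**3)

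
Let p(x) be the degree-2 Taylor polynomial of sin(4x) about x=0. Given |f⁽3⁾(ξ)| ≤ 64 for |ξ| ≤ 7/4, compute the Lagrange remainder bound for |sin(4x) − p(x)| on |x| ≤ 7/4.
343/6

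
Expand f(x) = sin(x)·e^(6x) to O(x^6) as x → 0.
x + 6*x**2 + 107*x**3/6 + 35*x**4 + 6121*x**5/120 + O(x**6)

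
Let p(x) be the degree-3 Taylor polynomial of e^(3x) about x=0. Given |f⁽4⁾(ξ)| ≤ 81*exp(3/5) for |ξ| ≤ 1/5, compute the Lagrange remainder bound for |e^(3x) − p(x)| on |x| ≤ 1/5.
27*exp(3/5)/5000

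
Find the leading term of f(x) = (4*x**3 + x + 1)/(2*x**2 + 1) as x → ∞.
2*x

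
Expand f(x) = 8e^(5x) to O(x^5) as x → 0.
8 + 40*x + 100*x**2 + 500*x**3/3 + 625*x**4/3 + O(x**5)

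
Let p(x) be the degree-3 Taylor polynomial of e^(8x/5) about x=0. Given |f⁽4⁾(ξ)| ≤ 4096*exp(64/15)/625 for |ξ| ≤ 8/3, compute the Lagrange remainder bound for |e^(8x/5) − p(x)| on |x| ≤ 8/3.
2097152*exp(64/15)/151875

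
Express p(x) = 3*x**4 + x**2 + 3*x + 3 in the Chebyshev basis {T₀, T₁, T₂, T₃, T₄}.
(37/8)T₀ + (3)T₁ + (2)T₂ + (3/8)T₄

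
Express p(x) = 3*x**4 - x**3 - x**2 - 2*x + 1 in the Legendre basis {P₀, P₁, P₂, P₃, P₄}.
(19/15)P₀ + (-13/5)P₁ + (22/21)P₂ + (-2/5)P₃ + (24/35)P₄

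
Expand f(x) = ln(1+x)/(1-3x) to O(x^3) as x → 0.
x + 5*x**2/2 + O(x**3)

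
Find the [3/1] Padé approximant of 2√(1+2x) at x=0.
(-x**3/4 + 3*x**2/2 + 9*x/2 + 2)/(5*x/4 + 1)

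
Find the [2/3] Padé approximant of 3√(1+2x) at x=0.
(21*x**2/4 + 42*x/5 + 3)/(-x**3/20 + 9*x**2/20 + 9*x/5 + 1)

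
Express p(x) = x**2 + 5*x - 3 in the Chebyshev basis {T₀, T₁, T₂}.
(-5/2)T₀ + (5)T₁ + (1/2)T₂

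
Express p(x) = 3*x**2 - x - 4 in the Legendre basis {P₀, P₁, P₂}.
(-3)P₀ - P₁ + (2)P₂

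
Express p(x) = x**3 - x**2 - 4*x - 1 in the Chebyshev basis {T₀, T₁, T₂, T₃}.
(-3/2)T₀ + (-13/4)T₁ + (-1/2)T₂ + (1/4)T₃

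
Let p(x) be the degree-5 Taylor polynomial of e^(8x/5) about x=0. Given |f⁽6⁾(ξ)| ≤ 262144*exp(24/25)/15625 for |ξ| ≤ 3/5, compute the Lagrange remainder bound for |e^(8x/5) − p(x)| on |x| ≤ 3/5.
1327104*exp(24/25)/1220703125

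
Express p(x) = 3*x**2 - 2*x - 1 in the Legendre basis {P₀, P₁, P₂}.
(-2)P₁ + (2)P₂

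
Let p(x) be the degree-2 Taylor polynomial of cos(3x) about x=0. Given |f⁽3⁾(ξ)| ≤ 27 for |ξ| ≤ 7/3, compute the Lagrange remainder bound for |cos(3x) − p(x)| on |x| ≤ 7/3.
343/6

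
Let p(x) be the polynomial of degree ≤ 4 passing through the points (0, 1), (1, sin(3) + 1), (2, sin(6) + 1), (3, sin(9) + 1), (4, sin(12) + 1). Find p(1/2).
-5*sin(12)/128 + 7*sin(9)/32 - 35*sin(6)/64 + 35*sin(3)/32 + 1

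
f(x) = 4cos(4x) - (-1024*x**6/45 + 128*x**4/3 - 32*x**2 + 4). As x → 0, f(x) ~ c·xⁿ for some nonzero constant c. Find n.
8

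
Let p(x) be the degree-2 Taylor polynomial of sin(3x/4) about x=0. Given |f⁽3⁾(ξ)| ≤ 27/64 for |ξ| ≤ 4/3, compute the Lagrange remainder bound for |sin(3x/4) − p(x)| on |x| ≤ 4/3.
1/6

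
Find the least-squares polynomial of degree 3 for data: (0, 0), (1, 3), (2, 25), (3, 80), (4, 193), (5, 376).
-1/42 + (145/252)x + (-29/84)x² + (55/18)x³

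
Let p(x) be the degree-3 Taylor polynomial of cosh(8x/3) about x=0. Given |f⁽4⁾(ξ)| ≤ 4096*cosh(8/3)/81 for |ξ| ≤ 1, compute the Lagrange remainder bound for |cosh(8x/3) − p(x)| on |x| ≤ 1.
512*cosh(8/3)/243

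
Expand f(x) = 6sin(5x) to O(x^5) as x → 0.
30*x - 125*x**3 + O(x**5)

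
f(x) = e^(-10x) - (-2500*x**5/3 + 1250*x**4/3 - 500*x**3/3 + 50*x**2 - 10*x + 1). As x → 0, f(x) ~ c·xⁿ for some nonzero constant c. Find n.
6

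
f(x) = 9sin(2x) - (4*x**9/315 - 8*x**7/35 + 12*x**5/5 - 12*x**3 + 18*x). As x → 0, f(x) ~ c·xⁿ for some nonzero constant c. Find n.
11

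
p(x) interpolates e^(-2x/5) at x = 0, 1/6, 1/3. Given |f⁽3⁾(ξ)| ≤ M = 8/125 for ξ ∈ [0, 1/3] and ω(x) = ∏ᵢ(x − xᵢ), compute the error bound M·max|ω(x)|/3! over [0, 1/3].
sqrt(3)/91125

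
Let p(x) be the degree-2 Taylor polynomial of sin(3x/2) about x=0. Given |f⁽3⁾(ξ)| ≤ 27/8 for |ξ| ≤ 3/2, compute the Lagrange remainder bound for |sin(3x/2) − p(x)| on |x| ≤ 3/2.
243/128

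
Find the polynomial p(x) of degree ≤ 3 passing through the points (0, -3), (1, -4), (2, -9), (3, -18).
-2*x**2 + x - 3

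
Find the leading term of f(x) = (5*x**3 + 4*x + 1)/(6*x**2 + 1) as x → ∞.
5*x/6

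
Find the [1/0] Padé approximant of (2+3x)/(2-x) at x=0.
2*x + 1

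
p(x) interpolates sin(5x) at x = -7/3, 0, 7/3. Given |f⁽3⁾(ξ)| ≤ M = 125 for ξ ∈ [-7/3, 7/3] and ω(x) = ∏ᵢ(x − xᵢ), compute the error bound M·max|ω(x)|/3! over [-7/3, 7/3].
42875*sqrt(3)/729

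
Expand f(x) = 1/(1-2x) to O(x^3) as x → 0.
1 + 2*x + 4*x**2 + O(x**3)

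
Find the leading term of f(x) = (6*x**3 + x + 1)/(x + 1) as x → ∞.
6*x**2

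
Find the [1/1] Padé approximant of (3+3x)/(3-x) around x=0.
(x + 1)/(1 - x/3)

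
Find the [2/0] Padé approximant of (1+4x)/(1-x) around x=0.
5*x**2 + 5*x + 1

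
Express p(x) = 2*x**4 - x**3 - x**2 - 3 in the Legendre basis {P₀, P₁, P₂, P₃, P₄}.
(-44/15)P₀ + (-3/5)P₁ + (10/21)P₂ + (-2/5)P₃ + (16/35)P₄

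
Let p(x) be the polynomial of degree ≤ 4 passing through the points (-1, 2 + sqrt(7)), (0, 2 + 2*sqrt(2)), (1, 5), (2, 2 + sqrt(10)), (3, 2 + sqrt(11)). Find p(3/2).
-5*sqrt(2)/16 - 5*sqrt(11)/128 + 3*sqrt(7)/128 + 15*sqrt(10)/32 + 263/64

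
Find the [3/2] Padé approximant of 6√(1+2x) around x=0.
(3*x**3/2 + 27*x**2/2 + 18*x + 6)/(3*x**2/4 + 2*x + 1)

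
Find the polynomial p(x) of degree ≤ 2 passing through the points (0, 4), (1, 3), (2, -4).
-3*x**2 + 2*x + 4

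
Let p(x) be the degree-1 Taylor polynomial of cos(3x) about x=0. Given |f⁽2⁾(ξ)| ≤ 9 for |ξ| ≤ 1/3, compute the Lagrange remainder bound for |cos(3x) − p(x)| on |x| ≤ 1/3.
1/2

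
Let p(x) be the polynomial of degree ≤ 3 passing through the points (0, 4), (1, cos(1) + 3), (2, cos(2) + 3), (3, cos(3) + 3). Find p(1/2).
cos(3)/16 - 5*cos(2)/16 + 15*cos(1)/16 + 53/16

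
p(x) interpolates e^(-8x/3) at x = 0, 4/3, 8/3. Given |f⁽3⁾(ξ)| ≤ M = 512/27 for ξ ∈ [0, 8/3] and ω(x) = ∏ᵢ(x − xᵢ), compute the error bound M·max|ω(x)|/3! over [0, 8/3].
32768*sqrt(3)/19683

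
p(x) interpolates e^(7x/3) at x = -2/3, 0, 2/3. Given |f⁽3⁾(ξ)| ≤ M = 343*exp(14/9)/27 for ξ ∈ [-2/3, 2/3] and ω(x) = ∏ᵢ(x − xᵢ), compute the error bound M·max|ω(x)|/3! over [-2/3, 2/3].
2744*sqrt(3)*exp(14/9)/19683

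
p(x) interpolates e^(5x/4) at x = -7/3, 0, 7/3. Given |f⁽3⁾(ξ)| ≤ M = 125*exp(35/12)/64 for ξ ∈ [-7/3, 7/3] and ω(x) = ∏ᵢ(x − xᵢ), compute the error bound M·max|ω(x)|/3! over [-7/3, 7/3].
42875*sqrt(3)*exp(35/12)/46656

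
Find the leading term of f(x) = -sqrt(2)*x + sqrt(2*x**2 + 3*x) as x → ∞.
3*sqrt(2)/4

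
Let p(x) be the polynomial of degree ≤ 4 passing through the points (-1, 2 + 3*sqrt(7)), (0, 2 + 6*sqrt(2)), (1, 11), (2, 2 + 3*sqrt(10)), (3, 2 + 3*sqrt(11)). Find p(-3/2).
-315*sqrt(2)/16 - 135*sqrt(10)/32 + 105*sqrt(11)/128 + 945*sqrt(7)/128 + 1829/64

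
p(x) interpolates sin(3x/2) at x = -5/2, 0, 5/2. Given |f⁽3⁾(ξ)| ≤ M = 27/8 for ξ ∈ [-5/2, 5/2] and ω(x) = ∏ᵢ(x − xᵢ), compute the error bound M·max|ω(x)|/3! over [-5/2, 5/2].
125*sqrt(3)/64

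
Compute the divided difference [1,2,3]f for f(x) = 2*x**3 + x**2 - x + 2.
13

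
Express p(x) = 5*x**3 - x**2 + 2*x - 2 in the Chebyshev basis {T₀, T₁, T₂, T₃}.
(-5/2)T₀ + (23/4)T₁ + (-1/2)T₂ + (5/4)T₃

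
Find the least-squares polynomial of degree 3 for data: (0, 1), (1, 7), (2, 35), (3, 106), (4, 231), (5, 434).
62/63 + (38/189)x + (701/252)x² + (313/108)x³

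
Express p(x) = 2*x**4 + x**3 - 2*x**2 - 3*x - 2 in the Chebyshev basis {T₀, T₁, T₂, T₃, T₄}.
(-9/4)T₀ + (-9/4)T₁ + (1/4)T₃ + (1/4)T₄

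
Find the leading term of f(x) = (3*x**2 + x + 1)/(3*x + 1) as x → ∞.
x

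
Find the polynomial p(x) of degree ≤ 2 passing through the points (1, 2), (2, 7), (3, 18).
3*x**2 - 4*x + 3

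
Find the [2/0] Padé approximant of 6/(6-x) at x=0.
x**2/36 + x/6 + 1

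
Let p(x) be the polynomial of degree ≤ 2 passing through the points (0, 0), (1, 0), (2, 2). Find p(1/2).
-1/4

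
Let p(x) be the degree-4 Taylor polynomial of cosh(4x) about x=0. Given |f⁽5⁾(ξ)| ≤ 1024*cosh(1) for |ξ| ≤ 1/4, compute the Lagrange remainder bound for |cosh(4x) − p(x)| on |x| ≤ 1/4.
cosh(1)/120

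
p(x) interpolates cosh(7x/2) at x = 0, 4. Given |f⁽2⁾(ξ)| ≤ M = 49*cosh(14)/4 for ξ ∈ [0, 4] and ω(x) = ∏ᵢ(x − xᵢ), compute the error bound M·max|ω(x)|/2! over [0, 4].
49*cosh(14)/2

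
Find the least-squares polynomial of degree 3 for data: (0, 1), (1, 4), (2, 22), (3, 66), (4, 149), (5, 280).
22/21 + (-59/63)x + (40/21)x² + (17/9)x³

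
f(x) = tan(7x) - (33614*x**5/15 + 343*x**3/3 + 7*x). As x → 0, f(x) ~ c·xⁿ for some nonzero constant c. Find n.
7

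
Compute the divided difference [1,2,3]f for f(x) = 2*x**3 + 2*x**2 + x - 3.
14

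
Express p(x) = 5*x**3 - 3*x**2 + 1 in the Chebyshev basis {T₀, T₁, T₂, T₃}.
(-1/2)T₀ + (15/4)T₁ + (-3/2)T₂ + (5/4)T₃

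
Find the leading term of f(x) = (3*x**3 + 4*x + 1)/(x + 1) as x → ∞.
3*x**2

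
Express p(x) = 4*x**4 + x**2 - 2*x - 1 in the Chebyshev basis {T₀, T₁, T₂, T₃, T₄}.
T₀ + (-2)T₁ + (5/2)T₂ + (1/2)T₄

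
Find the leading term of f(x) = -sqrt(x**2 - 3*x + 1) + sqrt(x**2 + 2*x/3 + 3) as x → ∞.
11/6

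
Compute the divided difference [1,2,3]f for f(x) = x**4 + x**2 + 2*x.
26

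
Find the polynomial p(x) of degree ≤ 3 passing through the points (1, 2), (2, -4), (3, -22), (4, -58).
-x**3 + x + 2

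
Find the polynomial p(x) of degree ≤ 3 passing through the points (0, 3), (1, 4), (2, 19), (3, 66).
3*x**3 - 2*x**2 + 3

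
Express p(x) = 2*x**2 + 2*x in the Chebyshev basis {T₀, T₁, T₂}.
T₀ + (2)T₁ + T₂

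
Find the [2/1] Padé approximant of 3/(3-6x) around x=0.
1/(1 - 2*x)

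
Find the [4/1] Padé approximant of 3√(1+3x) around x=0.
(729*x**4/640 - 81*x**3/40 + 243*x**2/40 + 54*x/5 + 3)/(21*x/10 + 1)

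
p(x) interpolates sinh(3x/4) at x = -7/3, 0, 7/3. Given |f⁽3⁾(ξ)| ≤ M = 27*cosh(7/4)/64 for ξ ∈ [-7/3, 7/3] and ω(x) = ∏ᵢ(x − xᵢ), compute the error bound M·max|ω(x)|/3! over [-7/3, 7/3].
343*sqrt(3)*cosh(7/4)/1728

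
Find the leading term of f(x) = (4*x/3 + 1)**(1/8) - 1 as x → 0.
x/6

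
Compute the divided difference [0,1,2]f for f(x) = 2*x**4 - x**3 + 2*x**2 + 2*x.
13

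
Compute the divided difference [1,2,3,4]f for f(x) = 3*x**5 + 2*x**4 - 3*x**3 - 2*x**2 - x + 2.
212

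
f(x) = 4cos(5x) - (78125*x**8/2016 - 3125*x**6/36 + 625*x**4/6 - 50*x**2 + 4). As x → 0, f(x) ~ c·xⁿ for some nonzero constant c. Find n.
10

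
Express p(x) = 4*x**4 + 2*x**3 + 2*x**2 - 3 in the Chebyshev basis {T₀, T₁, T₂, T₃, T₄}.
(-1/2)T₀ + (3/2)T₁ + (3)T₂ + (1/2)T₃ + (1/2)T₄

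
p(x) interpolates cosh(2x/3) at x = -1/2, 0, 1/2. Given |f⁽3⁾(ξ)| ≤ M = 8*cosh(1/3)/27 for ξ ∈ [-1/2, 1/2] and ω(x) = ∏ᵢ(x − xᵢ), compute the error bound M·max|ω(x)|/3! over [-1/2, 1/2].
sqrt(3)*cosh(1/3)/729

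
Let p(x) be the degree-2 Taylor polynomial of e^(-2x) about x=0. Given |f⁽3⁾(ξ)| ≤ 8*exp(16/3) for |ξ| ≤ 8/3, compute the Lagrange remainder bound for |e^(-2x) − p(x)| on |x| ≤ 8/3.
2048*exp(16/3)/81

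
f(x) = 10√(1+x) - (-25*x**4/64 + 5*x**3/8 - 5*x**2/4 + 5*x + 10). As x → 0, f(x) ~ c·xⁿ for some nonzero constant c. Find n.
5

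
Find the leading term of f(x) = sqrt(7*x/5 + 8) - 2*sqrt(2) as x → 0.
7*sqrt(2)*x/40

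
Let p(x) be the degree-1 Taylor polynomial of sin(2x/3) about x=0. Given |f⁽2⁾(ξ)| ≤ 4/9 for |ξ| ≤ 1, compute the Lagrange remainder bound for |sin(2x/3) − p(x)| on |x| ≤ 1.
2/9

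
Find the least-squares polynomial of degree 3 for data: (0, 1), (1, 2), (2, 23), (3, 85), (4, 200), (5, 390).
131/126 + (-3161/756)x + (251/126)x² + (311/108)x³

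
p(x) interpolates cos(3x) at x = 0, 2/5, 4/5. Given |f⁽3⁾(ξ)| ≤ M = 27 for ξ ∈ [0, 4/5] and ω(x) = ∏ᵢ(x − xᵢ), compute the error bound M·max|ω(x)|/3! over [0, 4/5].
8*sqrt(3)/125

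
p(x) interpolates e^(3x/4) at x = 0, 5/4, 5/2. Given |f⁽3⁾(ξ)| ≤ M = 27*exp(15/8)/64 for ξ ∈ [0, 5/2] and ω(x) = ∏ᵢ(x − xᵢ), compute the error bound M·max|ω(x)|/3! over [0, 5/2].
125*sqrt(3)*exp(15/8)/4096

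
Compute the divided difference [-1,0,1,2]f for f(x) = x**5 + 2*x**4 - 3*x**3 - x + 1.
6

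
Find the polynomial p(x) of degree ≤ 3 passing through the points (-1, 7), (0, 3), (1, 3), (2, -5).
-2*x**3 + 2*x**2 + 3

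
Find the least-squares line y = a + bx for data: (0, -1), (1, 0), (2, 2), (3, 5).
a = -3/2, b = 2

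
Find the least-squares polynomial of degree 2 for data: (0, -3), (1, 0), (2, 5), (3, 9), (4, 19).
-96/35 + (111/70)x + (13/14)x²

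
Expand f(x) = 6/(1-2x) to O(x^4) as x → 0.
6 + 12*x + 24*x**2 + 48*x**3 + O(x**4)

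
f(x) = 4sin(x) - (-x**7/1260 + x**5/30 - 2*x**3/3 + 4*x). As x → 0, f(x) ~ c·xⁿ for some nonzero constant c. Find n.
9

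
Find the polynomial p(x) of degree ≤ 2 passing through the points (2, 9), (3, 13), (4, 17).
4*x + 1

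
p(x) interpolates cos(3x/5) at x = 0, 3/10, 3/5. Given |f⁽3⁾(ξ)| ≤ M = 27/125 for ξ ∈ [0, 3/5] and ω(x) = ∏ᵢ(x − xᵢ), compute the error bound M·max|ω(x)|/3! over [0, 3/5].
27*sqrt(3)/125000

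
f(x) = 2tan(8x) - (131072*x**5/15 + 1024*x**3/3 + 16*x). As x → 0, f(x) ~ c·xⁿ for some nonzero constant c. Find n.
7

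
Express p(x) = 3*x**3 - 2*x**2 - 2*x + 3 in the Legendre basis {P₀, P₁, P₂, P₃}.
(7/3)P₀ + (-1/5)P₁ + (-4/3)P₂ + (6/5)P₃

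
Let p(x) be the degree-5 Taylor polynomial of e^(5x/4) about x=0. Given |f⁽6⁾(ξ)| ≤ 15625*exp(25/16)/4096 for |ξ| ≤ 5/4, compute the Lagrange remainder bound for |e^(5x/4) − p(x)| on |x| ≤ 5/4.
48828125*exp(25/16)/2415919104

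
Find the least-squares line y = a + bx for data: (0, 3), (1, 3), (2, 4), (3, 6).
a = 5/2, b = 1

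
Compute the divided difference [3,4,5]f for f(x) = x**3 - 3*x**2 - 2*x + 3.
9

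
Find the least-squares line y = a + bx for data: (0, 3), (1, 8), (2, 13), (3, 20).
a = 13/5, b = 28/5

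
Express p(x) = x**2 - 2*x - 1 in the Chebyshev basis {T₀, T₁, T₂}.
(-1/2)T₀ + (-2)T₁ + (1/2)T₂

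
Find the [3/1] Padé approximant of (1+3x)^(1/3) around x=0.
(-x**3/3 + x**2 + 3*x + 1)/(2*x + 1)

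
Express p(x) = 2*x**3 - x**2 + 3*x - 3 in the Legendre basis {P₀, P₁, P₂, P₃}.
(-10/3)P₀ + (21/5)P₁ + (-2/3)P₂ + (4/5)P₃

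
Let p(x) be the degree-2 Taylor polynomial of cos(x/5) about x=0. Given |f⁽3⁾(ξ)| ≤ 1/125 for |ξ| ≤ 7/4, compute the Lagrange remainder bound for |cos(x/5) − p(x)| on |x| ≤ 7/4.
343/48000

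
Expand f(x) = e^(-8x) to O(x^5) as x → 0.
1 - 8*x + 32*x**2 - 256*x**3/3 + 512*x**4/3 + O(x**5)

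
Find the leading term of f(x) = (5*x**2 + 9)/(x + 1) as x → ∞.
5*x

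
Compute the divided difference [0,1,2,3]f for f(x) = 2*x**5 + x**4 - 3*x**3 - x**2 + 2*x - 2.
53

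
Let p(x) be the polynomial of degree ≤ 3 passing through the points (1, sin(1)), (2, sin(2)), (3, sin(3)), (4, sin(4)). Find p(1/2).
-35*sin(2)/16 + 21*sin(3)/16 - 5*sin(4)/16 + 35*sin(1)/16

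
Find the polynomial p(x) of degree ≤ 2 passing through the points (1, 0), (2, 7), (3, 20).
3*x**2 - 2*x - 1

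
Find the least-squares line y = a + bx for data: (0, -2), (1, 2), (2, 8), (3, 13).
a = -12/5, b = 51/10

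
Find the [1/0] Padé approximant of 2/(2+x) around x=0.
1 - x/2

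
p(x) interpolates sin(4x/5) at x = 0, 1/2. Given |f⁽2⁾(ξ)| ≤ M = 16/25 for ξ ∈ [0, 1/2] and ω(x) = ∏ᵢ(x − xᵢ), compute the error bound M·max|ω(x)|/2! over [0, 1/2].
1/50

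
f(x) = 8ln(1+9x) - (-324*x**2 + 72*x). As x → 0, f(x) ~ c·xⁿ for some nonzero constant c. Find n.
3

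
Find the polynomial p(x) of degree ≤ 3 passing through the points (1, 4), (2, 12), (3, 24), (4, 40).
2*x**2 + 2*x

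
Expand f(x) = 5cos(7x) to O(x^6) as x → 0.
5 - 245*x**2/2 + 12005*x**4/24 + O(x**6)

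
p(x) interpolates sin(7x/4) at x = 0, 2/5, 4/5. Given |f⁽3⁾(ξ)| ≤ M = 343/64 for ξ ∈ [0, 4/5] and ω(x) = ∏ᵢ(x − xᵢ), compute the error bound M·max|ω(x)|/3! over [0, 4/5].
343*sqrt(3)/27000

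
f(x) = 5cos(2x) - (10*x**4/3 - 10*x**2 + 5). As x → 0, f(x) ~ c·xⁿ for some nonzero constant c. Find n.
6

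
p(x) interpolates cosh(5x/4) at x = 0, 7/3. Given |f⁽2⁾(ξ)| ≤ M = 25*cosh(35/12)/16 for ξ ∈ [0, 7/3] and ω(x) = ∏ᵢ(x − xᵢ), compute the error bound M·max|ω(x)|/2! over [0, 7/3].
1225*cosh(35/12)/1152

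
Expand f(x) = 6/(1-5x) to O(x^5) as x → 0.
6 + 30*x + 150*x**2 + 750*x**3 + 3750*x**4 + O(x**5)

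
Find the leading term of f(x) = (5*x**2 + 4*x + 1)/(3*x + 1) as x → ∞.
5*x/3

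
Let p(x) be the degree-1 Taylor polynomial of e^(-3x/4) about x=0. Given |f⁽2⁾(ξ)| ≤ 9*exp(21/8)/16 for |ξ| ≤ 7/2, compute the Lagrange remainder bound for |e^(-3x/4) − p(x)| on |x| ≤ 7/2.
441*exp(21/8)/128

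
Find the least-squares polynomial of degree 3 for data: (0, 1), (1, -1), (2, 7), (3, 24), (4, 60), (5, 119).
95/126 + (-1973/756)x + (107/126)x² + (95/108)x³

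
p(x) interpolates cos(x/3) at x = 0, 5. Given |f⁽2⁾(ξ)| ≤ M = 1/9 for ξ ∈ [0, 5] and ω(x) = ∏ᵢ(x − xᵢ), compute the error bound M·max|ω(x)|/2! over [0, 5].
25/72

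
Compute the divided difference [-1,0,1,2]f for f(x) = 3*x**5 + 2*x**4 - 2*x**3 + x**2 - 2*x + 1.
17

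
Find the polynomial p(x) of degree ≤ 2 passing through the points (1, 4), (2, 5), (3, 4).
-x**2 + 4*x + 1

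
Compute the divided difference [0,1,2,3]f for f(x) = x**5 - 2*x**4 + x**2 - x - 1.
13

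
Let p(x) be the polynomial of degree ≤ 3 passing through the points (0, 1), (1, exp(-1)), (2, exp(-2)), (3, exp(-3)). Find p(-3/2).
(-189*exp(2) - 35 + 135*e + 105*exp(3))*exp(-3)/16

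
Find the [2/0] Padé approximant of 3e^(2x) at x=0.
6*x**2 + 6*x + 3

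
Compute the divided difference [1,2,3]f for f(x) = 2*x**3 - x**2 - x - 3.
11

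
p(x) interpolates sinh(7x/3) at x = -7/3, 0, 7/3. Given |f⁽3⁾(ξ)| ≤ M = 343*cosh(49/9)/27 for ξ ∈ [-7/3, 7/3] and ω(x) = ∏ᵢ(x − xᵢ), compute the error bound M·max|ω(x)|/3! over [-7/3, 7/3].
117649*sqrt(3)*cosh(49/9)/19683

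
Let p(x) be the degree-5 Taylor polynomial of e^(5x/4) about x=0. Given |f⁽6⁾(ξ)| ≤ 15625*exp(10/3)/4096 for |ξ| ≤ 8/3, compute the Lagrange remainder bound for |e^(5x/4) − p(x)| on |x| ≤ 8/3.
12500*exp(10/3)/6561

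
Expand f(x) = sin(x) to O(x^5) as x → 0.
x - x**3/6 + O(x**5)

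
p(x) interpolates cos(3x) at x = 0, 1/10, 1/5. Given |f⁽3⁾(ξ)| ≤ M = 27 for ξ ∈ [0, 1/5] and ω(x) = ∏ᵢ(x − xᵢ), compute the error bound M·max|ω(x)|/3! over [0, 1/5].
sqrt(3)/1000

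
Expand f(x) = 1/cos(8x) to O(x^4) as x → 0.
1 + 32*x**2 + O(x**4)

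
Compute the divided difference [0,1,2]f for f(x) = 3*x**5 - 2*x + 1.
45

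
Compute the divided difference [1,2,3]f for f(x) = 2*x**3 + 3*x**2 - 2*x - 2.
15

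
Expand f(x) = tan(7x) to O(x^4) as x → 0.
7*x + 343*x**3/3 + O(x**4)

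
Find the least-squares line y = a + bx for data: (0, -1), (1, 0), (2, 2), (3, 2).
a = -9/10, b = 11/10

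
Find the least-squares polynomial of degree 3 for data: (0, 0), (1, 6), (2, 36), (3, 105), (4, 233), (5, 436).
-1/14 + (61/84)x + (19/7)x² + (35/12)x³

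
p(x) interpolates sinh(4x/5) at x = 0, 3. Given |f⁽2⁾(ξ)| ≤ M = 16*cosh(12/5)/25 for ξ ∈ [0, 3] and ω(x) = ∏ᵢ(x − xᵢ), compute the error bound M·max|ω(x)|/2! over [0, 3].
18*cosh(12/5)/25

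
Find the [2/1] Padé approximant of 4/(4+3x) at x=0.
1/(3*x/4 + 1)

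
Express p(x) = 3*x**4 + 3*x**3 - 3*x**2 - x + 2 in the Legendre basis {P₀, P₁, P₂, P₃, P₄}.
(8/5)P₀ + (4/5)P₁ + (-2/7)P₂ + (6/5)P₃ + (24/35)P₄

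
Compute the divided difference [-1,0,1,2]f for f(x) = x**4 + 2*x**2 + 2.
2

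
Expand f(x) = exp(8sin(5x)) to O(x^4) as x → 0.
1 + 40*x + 800*x**2 + 10500*x**3 + O(x**4)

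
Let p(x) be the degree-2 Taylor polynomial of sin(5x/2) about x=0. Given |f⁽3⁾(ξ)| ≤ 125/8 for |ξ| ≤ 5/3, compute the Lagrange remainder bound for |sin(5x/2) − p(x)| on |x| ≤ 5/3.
15625/1296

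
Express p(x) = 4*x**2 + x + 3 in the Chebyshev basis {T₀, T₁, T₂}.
(5)T₀ + T₁ + (2)T₂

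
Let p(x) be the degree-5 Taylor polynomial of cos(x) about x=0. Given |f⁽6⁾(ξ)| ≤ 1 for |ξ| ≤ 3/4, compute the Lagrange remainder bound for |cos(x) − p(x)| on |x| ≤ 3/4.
81/327680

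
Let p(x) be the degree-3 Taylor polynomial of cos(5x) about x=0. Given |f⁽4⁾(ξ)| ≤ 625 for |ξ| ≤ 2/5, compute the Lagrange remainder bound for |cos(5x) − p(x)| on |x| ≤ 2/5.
2/3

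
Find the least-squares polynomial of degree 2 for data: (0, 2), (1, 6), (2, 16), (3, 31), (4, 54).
15/7 + (43/70)x + (43/14)x²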